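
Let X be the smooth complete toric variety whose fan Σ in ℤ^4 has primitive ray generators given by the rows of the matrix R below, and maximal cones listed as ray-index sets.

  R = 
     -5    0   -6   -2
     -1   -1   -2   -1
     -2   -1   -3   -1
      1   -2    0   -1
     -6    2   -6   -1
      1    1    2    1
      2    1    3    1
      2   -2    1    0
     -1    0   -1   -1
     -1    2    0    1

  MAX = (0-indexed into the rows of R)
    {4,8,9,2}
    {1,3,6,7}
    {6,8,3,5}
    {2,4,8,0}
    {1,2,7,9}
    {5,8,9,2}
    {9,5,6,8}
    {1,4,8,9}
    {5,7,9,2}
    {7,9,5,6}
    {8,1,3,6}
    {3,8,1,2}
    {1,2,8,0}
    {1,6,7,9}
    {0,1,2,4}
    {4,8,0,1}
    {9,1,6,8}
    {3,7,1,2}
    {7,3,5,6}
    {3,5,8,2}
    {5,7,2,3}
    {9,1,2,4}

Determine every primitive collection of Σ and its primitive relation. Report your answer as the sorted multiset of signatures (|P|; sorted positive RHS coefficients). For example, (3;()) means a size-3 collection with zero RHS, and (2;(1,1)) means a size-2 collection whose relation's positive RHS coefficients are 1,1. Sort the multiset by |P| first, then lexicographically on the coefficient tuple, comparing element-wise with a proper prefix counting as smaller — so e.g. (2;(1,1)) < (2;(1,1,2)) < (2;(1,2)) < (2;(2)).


The 15 primitive collections of Σ (r=10, n=4):

  P = {1,5}:  v_{1} + v_{5} = 0  →  sig = (2;())
  P = {2,6}:  v_{2} + v_{6} = 0  →  sig = (2;())
  P = {3,9}:  v_{3} + v_{9} = 0  →  sig = (2;())
  P = {0,9}:  v_{0} + v_{9} = v_{4}  →  sig = (2;(1))
  P = {3,4}:  v_{3} + v_{4} = v_{0}  →  sig = (2;(1))
  P = {7,8}:  v_{7} + v_{8} = v_{3}  →  sig = (2;(1))
  P = {0,7}:  v_{0} + v_{7} = v_{1} + v_{2}  →  sig = (2;(1,1))
  P = {0,3}:  v_{0} + v_{3} = v_{1} + v_{2} + v_{8}  →  sig = (2;(1,1,1))
  P = {0,5}:  v_{0} + v_{5} = v_{2} + v_{8} + v_{9}  →  sig = (2;(1,1,1))
  P = {0,6}:  v_{0} + v_{6} = v_{1} + v_{8} + v_{9}  →  sig = (2;(1,1,1))
  P = {4,7}:  v_{4} + v_{7} = v_{1} + v_{2} + v_{9}  →  sig = (2;(1,1,1))
  P = {4,5}:  v_{4} + v_{5} = v_{2} + v_{8} + 2·v_{9}  →  sig = (2;(1,1,2))
  P = {4,6}:  v_{4} + v_{6} = v_{1} + v_{8} + 2·v_{9}  →  sig = (2;(1,1,2))
  P = {1,2,8,9}:  v_{1} + v_{2} + v_{8} + v_{9} = v_{0}  →  sig = (4;(1))
  P = {1,2,4,8}:  v_{1} + v_{2} + v_{4} + v_{8} = 2·v_{0}  →  sig = (4;(2))

Hence PRS(X_Σ) =
    (2;())
    (2;())
    (2;())
    (2;(1))
    (2;(1))
    (2;(1))
    (2;(1,1))
    (2;(1,1,1))
    (2;(1,1,1))
    (2;(1,1,1))
    (2;(1,1,1))
    (2;(1,1,2))
    (2;(1,1,2))
    (4;(1))
    (4;(2))


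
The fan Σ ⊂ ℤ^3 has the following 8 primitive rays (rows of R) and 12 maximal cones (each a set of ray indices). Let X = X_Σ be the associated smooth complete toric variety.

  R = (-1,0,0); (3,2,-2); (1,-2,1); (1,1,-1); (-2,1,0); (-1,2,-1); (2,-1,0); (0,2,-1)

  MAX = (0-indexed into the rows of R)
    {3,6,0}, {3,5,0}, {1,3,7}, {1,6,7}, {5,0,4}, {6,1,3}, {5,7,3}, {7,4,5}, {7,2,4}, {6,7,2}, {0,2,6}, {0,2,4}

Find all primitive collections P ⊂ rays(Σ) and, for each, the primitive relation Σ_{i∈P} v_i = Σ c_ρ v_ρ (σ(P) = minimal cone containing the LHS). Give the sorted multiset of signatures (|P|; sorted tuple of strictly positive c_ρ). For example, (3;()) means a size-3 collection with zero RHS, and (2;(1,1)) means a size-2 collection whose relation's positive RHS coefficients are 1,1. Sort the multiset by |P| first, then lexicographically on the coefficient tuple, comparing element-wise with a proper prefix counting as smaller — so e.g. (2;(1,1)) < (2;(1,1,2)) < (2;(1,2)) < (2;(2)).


Primitive collections (11):

  • {2,5}:  v_{2} + v_{5} = 0  so sig = (2;())
  • {4,6}:  v_{4} + v_{6} = 0  so sig = (2;())
  • {0,7}:  v_{0} + v_{7} = v_{5}  so sig = (2;(1))
  • {2,3}:  v_{2} + v_{3} = v_{6}  so sig = (2;(1))
  • {3,4}:  v_{3} + v_{4} = v_{5}  so sig = (2;(1))
  • {5,6}:  v_{5} + v_{6} = v_{3}  so sig = (2;(1))
  • {1,4}:  v_{1} + v_{4} = v_{3} + v_{7}  so sig = (2;(1,1))
  • {1,2}:  v_{1} + v_{2} = 2·v_{6} + v_{7}  so sig = (2;(1,2))
  • {1,5}:  v_{1} + v_{5} = 2·v_{3} + v_{7}  so sig = (2;(1,2))
  • {0,1}:  v_{0} + v_{1} = 2·v_{3}  so sig = (2;(2))
  • {3,6,7}:  v_{3} + v_{6} + v_{7} = v_{1}  so sig = (3;(1))

Signatures (|P|; sorted positive RHS coefficients), sorted:
    (2;())
    (2;())
    (2;(1))
    (2;(1))
    (2;(1))
    (2;(1))
    (2;(1,1))
    (2;(1,2))
    (2;(1,2))
    (2;(2))
    (3;(1))


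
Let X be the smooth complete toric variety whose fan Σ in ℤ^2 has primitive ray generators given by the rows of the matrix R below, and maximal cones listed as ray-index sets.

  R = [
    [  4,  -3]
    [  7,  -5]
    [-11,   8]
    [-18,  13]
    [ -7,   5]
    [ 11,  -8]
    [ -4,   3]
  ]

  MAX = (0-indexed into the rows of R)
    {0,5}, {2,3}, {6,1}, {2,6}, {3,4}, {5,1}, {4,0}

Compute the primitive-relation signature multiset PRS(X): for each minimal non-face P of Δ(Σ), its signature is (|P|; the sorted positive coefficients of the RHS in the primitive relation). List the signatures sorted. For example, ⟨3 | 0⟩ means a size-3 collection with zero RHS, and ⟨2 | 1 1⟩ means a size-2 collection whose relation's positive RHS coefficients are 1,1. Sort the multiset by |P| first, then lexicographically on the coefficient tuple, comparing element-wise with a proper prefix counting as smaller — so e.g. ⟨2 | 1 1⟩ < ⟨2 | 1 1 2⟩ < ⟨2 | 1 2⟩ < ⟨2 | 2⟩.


14 minimal non-faces of Δ(Σ) (on 7 rays):

  {0,6}:  v_{0} + v_{6} = 0  ⟹  sig = ⟨2 | 0⟩
  {1,4}:  v_{1} + v_{4} = 0  ⟹  sig = ⟨2 | 0⟩
  {2,5}:  v_{2} + v_{5} = 0  ⟹  sig = ⟨2 | 0⟩
  {0,1}:  v_{0} + v_{1} = v_{5}  ⟹  sig = ⟨2 | 1⟩
  {0,2}:  v_{0} + v_{2} = v_{4}  ⟹  sig = ⟨2 | 1⟩
  {1,2}:  v_{1} + v_{2} = v_{6}  ⟹  sig = ⟨2 | 1⟩
  {1,3}:  v_{1} + v_{3} = v_{2}  ⟹  sig = ⟨2 | 1⟩
  {2,4}:  v_{2} + v_{4} = v_{3}  ⟹  sig = ⟨2 | 1⟩
  {3,5}:  v_{3} + v_{5} = v_{4}  ⟹  sig = ⟨2 | 1⟩
  {4,5}:  v_{4} + v_{5} = v_{0}  ⟹  sig = ⟨2 | 1⟩
  {4,6}:  v_{4} + v_{6} = v_{2}  ⟹  sig = ⟨2 | 1⟩
  {5,6}:  v_{5} + v_{6} = v_{1}  ⟹  sig = ⟨2 | 1⟩
  {0,3}:  v_{0} + v_{3} = 2·v_{4}  ⟹  sig = ⟨2 | 2⟩
  {3,6}:  v_{3} + v_{6} = 2·v_{2}  ⟹  sig = ⟨2 | 2⟩

Hence PRS(X_Σ) =
{ ⟨2 | 0⟩ ×3,  ⟨2 | 1⟩ ×9,  ⟨2 | 2⟩ ×2 }


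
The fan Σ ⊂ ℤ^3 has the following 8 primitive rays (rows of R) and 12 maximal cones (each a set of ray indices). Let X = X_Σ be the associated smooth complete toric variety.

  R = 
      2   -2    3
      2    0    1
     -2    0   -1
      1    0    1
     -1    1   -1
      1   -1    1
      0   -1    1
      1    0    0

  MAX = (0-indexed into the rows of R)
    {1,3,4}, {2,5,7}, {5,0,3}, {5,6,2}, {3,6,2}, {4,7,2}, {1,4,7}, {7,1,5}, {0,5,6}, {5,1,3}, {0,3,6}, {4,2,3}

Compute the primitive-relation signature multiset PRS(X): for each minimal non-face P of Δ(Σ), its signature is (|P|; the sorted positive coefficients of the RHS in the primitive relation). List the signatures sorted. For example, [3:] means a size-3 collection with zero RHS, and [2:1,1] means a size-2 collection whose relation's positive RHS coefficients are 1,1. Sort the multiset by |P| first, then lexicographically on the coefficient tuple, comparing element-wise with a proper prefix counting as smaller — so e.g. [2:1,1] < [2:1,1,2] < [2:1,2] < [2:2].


12 minimal non-faces of Δ(Σ) (on 8 rays):

  {1,2}:  v_{1} + v_{2} = 0 — sig = [2:]
  {4,5}:  v_{4} + v_{5} = 0 — sig = [2:]
  {3,7}:  v_{3} + v_{7} = v_{1} — sig = [2:1]
  {6,7}:  v_{6} + v_{7} = v_{5} — sig = [2:1]
  {0,4}:  v_{0} + v_{4} = v_{3} + v_{6} — sig = [2:1,1]
  {1,6}:  v_{1} + v_{6} = v_{3} + v_{5} — sig = [2:1,1]
  {4,6}:  v_{4} + v_{6} = v_{2} + v_{3} — sig = [2:1,1]
  {0,7}:  v_{0} + v_{7} = v_{3} + 2·v_{5} — sig = [2:1,2]
  {0,2}:  v_{0} + v_{2} = 2·v_{6} — sig = [2:2]
  {0,1}:  v_{0} + v_{1} = 2·v_{3} + 2·v_{5} — sig = [2:2,2]
  {2,3,5}:  v_{2} + v_{3} + v_{5} = v_{6} — sig = [3:1]
  {3,5,6}:  v_{3} + v_{5} + v_{6} = v_{0} — sig = [3:1]

so the primitive-relation signature multiset is
[[2:], [2:], [2:1], [2:1], [2:1,1], [2:1,1], [2:1,1], [2:1,2], [2:2], [2:2,2], [3:1], [3:1]]


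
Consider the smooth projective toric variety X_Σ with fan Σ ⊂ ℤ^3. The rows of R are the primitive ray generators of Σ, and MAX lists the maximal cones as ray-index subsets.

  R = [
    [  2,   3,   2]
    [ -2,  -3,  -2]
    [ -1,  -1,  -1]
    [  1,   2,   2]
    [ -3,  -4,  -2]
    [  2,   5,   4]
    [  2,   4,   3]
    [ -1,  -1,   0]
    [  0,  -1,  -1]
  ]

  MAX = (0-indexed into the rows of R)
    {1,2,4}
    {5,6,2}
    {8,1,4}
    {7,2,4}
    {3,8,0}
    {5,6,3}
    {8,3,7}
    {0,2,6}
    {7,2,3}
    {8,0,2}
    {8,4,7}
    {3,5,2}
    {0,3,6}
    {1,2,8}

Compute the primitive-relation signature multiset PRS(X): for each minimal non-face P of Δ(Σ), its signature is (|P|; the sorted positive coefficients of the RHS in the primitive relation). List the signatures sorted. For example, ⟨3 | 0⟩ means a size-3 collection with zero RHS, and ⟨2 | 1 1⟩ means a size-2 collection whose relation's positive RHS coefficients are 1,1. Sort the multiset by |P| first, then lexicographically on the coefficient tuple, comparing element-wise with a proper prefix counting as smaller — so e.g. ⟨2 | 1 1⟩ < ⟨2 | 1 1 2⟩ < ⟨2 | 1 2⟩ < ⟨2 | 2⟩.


Primitive collections (20):

  {0,1}:  v_{0} + v_{1} = 0 ; sig = ⟨2 | 0⟩
  {0,4}:  v_{0} + v_{4} = v_{7} ; sig = ⟨2 | 1⟩
  {0,7}:  v_{0} + v_{7} = v_{3} ; sig = ⟨2 | 1⟩
  {1,3}:  v_{1} + v_{3} = v_{7} ; sig = ⟨2 | 1⟩
  {1,7}:  v_{1} + v_{7} = v_{4} ; sig = ⟨2 | 1⟩
  {5,8}:  v_{5} + v_{8} = v_{6} ; sig = ⟨2 | 1⟩
  {6,8}:  v_{6} + v_{8} = v_{0} ; sig = ⟨2 | 1⟩
  {1,6}:  v_{1} + v_{6} = v_{2} + v_{3} ; sig = ⟨2 | 1 1⟩
  {4,6}:  v_{4} + v_{6} = v_{2} + v_{3} + v_{7} ; sig = ⟨2 | 1 1 1⟩
  {6,7}:  v_{6} + v_{7} = v_{2} + 2·v_{3} ; sig = ⟨2 | 1 2⟩
  {4,5}:  v_{4} + v_{5} = 2·v_{2} + 2·v_{3} + v_{7} ; sig = ⟨2 | 1 2 2⟩
  {0,5}:  v_{0} + v_{5} = 2·v_{6} ; sig = ⟨2 | 2⟩
  {3,4}:  v_{3} + v_{4} = 2·v_{7} ; sig = ⟨2 | 2⟩
  {1,5}:  v_{1} + v_{5} = 2·v_{2} + 2·v_{3} ; sig = ⟨2 | 2 2⟩
  {5,7}:  v_{5} + v_{7} = 2·v_{2} + 3·v_{3} ; sig = ⟨2 | 2 3⟩
  {2,3,8}:  v_{2} + v_{3} + v_{8} = 0 ; sig = ⟨3 | 0⟩
  {0,2,3}:  v_{0} + v_{2} + v_{3} = v_{6} ; sig = ⟨3 | 1⟩
  {2,3,6}:  v_{2} + v_{3} + v_{6} = v_{5} ; sig = ⟨3 | 1⟩
  {2,7,8}:  v_{2} + v_{7} + v_{8} = v_{1} ; sig = ⟨3 | 1⟩
  {2,4,8}:  v_{2} + v_{4} + v_{8} = 2·v_{1} ; sig = ⟨3 | 2⟩

so the primitive-relation signature multiset is
[⟨2 | 0⟩, ⟨2 | 1⟩, ⟨2 | 1⟩, ⟨2 | 1⟩, ⟨2 | 1⟩, ⟨2 | 1⟩, ⟨2 | 1⟩, ⟨2 | 1 1⟩, ⟨2 | 1 1 1⟩, ⟨2 | 1 2⟩, ⟨2 | 1 2 2⟩, ⟨2 | 2⟩, ⟨2 | 2⟩, ⟨2 | 2 2⟩, ⟨2 | 2 3⟩, ⟨3 | 0⟩, ⟨3 | 1⟩, ⟨3 | 1⟩, ⟨3 | 1⟩, ⟨3 | 2⟩]


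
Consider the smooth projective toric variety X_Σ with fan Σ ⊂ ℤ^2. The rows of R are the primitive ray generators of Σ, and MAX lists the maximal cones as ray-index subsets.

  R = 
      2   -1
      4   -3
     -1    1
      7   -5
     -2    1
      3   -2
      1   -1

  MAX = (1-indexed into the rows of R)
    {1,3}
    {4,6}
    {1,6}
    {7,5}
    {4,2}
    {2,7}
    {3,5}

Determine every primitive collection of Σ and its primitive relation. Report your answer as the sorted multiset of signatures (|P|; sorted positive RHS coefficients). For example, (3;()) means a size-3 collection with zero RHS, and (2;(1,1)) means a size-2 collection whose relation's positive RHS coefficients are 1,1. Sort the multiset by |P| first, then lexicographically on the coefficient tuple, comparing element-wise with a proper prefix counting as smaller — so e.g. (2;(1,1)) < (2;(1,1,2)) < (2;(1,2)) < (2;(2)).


The 14 primitive collections of Σ (r=7, n=2):

  • {1,5}:  v_{1} + v_{5} = 0 ; sig = (2;())
  • {3,7}:  v_{3} + v_{7} = 0 ; sig = (2;())
  • {1,7}:  v_{1} + v_{7} = v_{6} ; sig = (2;(1))
  • {2,3}:  v_{2} + v_{3} = v_{6} ; sig = (2;(1))
  • {2,6}:  v_{2} + v_{6} = v_{4} ; sig = (2;(1))
  • {3,6}:  v_{3} + v_{6} = v_{1} ; sig = (2;(1))
  • {5,6}:  v_{5} + v_{6} = v_{7} ; sig = (2;(1))
  • {6,7}:  v_{6} + v_{7} = v_{2} ; sig = (2;(1))
  • {4,5}:  v_{4} + v_{5} = v_{2} + v_{7} ; sig = (2;(1,1))
  • {1,2}:  v_{1} + v_{2} = 2·v_{6} ; sig = (2;(2))
  • {2,5}:  v_{2} + v_{5} = 2·v_{7} ; sig = (2;(2))
  • {3,4}:  v_{3} + v_{4} = 2·v_{6} ; sig = (2;(2))
  • {4,7}:  v_{4} + v_{7} = 2·v_{2} ; sig = (2;(2))
  • {1,4}:  v_{1} + v_{4} = 3·v_{6} ; sig = (2;(3))

so the primitive-relation signature multiset is
{ (2;()) ×2,  (2;(1)) ×6,  (2;(1,1)),  (2;(2)) ×4,  (2;(3)) }


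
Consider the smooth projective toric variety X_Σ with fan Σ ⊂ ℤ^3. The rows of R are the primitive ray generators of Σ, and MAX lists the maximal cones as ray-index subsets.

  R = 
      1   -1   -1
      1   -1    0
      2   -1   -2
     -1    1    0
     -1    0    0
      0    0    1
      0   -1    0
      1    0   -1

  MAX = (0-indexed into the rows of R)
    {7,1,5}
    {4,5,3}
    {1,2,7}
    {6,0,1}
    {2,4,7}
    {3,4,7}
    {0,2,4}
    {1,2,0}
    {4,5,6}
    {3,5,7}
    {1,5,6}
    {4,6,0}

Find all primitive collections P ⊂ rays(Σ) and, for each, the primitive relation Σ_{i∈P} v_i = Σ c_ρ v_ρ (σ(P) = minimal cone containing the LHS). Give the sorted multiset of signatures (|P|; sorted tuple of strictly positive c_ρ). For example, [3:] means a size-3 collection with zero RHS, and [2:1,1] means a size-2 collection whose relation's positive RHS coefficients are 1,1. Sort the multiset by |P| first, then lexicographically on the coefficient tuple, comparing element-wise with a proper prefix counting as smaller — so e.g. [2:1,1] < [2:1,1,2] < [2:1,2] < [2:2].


Primitive collections (11):

  {1,3}:  v_{1} + v_{3} = 0  →  sig = [2:]
  {0,5}:  v_{0} + v_{5} = v_{1}  →  sig = [2:1]
  {0,7}:  v_{0} + v_{7} = v_{2}  →  sig = [2:1]
  {1,4}:  v_{1} + v_{4} = v_{6}  →  sig = [2:1]
  {3,6}:  v_{3} + v_{6} = v_{4}  →  sig = [2:1]
  {6,7}:  v_{6} + v_{7} = v_{0}  →  sig = [2:1]
  {0,3}:  v_{0} + v_{3} = v_{4} + v_{7}  →  sig = [2:1,1]
  {2,5}:  v_{2} + v_{5} = v_{1} + v_{7}  →  sig = [2:1,1]
  {2,3}:  v_{2} + v_{3} = v_{4} + 2·v_{7}  →  sig = [2:1,2]
  {2,6}:  v_{2} + v_{6} = 2·v_{0}  →  sig = [2:2]
  {4,5,7}:  v_{4} + v_{5} + v_{7} = 0  →  sig = [3:]

Hence PRS(X_Σ) =
    [2:]
    [2:1]
    [2:1]
    [2:1]
    [2:1]
    [2:1]
    [2:1,1]
    [2:1,1]
    [2:1,2]
    [2:2]
    [3:]


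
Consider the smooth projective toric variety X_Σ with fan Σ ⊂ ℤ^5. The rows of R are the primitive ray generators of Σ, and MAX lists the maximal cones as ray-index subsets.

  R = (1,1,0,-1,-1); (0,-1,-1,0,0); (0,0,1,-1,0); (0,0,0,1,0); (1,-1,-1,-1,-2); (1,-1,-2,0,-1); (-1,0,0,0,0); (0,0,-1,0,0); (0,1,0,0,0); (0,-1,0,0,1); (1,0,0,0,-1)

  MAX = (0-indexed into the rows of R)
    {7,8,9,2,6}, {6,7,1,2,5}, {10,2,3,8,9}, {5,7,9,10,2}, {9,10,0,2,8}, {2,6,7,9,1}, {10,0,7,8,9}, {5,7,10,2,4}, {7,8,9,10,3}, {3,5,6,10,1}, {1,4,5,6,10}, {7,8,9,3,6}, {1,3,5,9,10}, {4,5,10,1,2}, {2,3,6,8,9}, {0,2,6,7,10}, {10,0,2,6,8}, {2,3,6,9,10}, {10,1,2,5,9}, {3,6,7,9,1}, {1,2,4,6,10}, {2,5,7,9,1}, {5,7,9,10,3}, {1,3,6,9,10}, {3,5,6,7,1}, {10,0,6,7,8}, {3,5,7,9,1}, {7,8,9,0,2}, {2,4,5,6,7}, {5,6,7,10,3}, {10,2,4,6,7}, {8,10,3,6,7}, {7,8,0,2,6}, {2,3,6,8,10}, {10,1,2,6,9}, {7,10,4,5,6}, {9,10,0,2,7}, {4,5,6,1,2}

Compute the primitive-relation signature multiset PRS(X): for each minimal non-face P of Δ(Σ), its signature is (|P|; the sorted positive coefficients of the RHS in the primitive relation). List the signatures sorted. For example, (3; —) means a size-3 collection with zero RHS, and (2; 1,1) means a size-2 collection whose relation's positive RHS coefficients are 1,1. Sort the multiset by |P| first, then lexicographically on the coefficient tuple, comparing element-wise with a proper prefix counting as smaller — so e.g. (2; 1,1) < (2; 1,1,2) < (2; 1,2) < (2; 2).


The 20 primitive collections of Σ (r=11, n=5):

  • {1,8}:  v_{1} + v_{8} = v_{7} ; sig = (2; 1)
  • {0,3}:  v_{0} + v_{3} = v_{8} + v_{10} ; sig = (2; 1,1)
  • {0,1}:  v_{0} + v_{1} = v_{2} + 2·v_{7} + v_{10} ; sig = (2; 1,1,2)
  • {3,4}:  v_{3} + v_{4} = v_{1} + v_{6} + 2·v_{10} ; sig = (2; 1,1,2)
  • {4,9}:  v_{4} + v_{9} = 2·v_{1} + v_{2} + v_{10} ; sig = (2; 1,1,2)
  • {4,8}:  v_{4} + v_{8} = v_{2} + v_{6} + 2·v_{7} + 2·v_{10} ; sig = (2; 1,1,2,2)
  • {5,8}:  v_{5} + v_{8} = 2·v_{7} + v_{10} ; sig = (2; 1,2)
  • {0,5}:  v_{0} + v_{5} = v_{2} + 3·v_{7} + 2·v_{10} ; sig = (2; 1,2,3)
  • {0,4}:  v_{0} + v_{4} = 2·v_{2} + v_{6} + 3·v_{7} + 3·v_{10} ; sig = (2; 1,2,3,3)
  • {2,3,7}:  v_{2} + v_{3} + v_{7} = 0 ; sig = (3; —)
  • {1,7,10}:  v_{1} + v_{7} + v_{10} = v_{5} ; sig = (3; 1)
  • {0,6,9}:  v_{0} + v_{6} + v_{9} = v_{2} + v_{7} ; sig = (3; 1,1)
  • {2,3,5}:  v_{2} + v_{3} + v_{5} = v_{1} + v_{10} ; sig = (3; 1,1)
  • {1,2,3}:  v_{1} + v_{2} + v_{3} = v_{6} + v_{9} + v_{10} ; sig = (3; 1,1,1)
  • {1,4,7}:  v_{1} + v_{4} + v_{7} = v_{2} + 2·v_{5} + v_{6} ; sig = (3; 1,1,2)
  • {5,6,9}:  v_{5} + v_{6} + v_{9} = 2·v_{1} ; sig = (3; 2)
  • {6,8,9,10}:  v_{6} + v_{8} + v_{9} + v_{10} = 0 ; sig = (4; —)
  • {2,5,6,10}:  v_{2} + v_{5} + v_{6} + v_{10} = v_{4} ; sig = (4; 1)
  • {2,7,8,10}:  v_{2} + v_{7} + v_{8} + v_{10} = v_{0} ; sig = (4; 1)
  • {6,7,9,10}:  v_{6} + v_{7} + v_{9} + v_{10} = v_{1} ; sig = (4; 1)

Sorted signature multiset PRS(X):
    |P|=2: 9 collections, coeffs (1), (1,1), (1,1,2), (1,1,2), (1,1,2), (1,1,2,2), (1,2), (1,2,3), (1,2,3,3)
    |P|=3: 7 collections, coeffs (), (1), (1,1), (1,1), (1,1,1), (1,1,2), (2)
    |P|=4: 4 collections, coeffs (), (1), (1), (1)


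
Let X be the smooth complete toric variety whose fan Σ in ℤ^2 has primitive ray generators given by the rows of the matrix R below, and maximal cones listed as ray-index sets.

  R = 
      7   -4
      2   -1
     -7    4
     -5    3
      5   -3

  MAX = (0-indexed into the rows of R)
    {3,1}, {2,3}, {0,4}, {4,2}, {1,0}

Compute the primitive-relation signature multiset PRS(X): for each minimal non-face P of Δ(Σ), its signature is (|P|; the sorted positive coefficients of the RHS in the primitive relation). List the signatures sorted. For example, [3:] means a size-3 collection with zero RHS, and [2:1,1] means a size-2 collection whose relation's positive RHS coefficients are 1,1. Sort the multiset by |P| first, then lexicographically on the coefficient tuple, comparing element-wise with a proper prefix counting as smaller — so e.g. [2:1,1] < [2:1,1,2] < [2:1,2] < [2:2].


Minimal non-faces — 5 found among 5 rays, 5 max cones:

  • {0,2}:  v_{0} + v_{2} = 0  ⟹  sig = [2:]
  • {3,4}:  v_{3} + v_{4} = 0  ⟹  sig = [2:]
  • {0,3}:  v_{0} + v_{3} = v_{1}  ⟹  sig = [2:1]
  • {1,2}:  v_{1} + v_{2} = v_{3}  ⟹  sig = [2:1]
  • {1,4}:  v_{1} + v_{4} = v_{0}  ⟹  sig = [2:1]

Signatures (|P|; sorted positive RHS coefficients), sorted:
[[2:], [2:], [2:1], [2:1], [2:1]]


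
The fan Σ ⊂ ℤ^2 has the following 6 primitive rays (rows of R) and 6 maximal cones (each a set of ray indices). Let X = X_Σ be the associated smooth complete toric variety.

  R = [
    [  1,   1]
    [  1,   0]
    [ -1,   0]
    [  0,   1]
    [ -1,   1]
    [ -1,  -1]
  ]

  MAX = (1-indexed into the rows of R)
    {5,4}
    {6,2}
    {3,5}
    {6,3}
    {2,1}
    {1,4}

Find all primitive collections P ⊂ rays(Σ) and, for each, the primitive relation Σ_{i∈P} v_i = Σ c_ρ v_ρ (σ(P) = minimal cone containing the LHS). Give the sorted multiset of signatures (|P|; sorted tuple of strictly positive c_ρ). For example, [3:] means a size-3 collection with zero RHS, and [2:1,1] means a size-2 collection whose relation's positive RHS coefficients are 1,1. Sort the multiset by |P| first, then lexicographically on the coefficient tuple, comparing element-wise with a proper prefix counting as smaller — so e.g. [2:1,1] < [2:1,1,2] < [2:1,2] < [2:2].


Minimal non-faces — 9 found among 6 rays, 6 max cones:

  {1,6}:  v_{1} + v_{6} = 0  ⟹  sig = [2:]
  {2,3}:  v_{2} + v_{3} = 0  ⟹  sig = [2:]
  {1,3}:  v_{1} + v_{3} = v_{4}  ⟹  sig = [2:1]
  {2,4}:  v_{2} + v_{4} = v_{1}  ⟹  sig = [2:1]
  {2,5}:  v_{2} + v_{5} = v_{4}  ⟹  sig = [2:1]
  {3,4}:  v_{3} + v_{4} = v_{5}  ⟹  sig = [2:1]
  {4,6}:  v_{4} + v_{6} = v_{3}  ⟹  sig = [2:1]
  {1,5}:  v_{1} + v_{5} = 2·v_{4}  ⟹  sig = [2:2]
  {5,6}:  v_{5} + v_{6} = 2·v_{3}  ⟹  sig = [2:2]

Hence PRS(X_Σ) =
    |P|=2: 9 collections, coeffs (), (), (1), (1), (1), (1), (1), (2), (2)


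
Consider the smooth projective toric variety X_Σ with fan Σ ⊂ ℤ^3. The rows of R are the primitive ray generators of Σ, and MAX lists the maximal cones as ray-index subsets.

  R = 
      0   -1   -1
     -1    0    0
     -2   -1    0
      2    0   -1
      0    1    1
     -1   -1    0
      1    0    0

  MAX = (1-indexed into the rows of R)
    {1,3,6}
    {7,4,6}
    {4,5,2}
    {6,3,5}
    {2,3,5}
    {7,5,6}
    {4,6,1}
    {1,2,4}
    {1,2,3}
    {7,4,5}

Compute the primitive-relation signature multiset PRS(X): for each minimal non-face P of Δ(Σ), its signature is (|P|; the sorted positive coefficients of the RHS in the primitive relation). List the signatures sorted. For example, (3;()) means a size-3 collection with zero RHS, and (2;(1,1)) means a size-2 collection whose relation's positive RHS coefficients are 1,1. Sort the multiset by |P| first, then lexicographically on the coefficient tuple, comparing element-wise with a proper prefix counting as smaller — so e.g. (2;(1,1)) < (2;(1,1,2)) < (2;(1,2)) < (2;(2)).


Minimal non-faces — 7 found among 7 rays, 10 max cones:

  {1,5}:  v_{1} + v_{5} = 0  so sig = (2;())
  {2,7}:  v_{2} + v_{7} = 0  so sig = (2;())
  {2,6}:  v_{2} + v_{6} = v_{3}  so sig = (2;(1))
  {3,4}:  v_{3} + v_{4} = v_{1}  so sig = (2;(1))
  {3,7}:  v_{3} + v_{7} = v_{6}  so sig = (2;(1))
  {1,7}:  v_{1} + v_{7} = v_{4} + v_{6}  so sig = (2;(1,1))
  {4,5,6}:  v_{4} + v_{5} + v_{6} = v_{7}  so sig = (3;(1))

Signatures (|P|; sorted positive RHS coefficients), sorted:
{ (2;()) ×2,  (2;(1)) ×3,  (2;(1,1)),  (3;(1)) }


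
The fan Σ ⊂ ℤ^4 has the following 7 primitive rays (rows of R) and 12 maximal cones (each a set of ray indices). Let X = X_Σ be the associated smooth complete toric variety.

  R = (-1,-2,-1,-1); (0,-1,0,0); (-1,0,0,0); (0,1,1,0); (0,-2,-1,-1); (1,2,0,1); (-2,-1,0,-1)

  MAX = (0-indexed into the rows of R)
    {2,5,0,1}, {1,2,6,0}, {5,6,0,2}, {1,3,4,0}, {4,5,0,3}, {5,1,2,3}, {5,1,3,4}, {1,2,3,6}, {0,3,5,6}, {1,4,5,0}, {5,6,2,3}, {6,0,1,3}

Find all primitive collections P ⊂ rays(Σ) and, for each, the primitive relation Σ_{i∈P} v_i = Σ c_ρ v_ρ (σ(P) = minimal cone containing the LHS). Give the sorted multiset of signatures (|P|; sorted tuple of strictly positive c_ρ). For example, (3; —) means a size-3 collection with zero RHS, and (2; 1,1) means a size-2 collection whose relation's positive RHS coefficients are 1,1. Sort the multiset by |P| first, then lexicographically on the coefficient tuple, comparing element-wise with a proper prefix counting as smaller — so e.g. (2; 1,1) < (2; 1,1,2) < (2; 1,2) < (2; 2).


Primitive collections (5):

  P={2,4}:  v_{2} + v_{4} = v_{0} — sig = (2; 1)
  P={4,6}:  v_{4} + v_{6} = 2·v_{0} + v_{3} — sig = (2; 1,2)
  P={0,2,3}:  v_{0} + v_{2} + v_{3} = v_{6} — sig = (3; 1)
  P={1,5,6}:  v_{1} + v_{5} + v_{6} = v_{2} — sig = (3; 1)
  P={0,1,3,5}:  v_{0} + v_{1} + v_{3} + v_{5} = 0 — sig = (4; —)

Signatures (|P|; sorted positive RHS coefficients), sorted:
    |P|=2: 2 collections, coeffs (1), (1,2)
    |P|=3: 2 collections, coeffs (1), (1)
    |P|=4: 1 collection, coeffs ()


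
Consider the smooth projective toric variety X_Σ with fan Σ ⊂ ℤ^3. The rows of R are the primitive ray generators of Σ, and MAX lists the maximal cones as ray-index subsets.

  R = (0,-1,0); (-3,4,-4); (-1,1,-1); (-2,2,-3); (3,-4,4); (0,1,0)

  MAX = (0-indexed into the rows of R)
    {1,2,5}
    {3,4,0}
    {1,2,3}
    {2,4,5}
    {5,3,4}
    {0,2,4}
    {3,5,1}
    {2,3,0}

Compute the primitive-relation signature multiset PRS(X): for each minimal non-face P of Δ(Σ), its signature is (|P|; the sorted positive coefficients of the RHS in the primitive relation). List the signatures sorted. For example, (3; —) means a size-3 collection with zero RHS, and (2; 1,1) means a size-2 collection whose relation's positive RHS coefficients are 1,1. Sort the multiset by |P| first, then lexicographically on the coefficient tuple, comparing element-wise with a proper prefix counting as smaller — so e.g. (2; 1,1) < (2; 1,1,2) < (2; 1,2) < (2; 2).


Primitive collections (5):

  • {0,5}:  v_{0} + v_{5} = 0  ⇒ sig = (2; —)
  • {1,4}:  v_{1} + v_{4} = 0  ⇒ sig = (2; —)
  • {0,1}:  v_{0} + v_{1} = v_{2} + v_{3}  ⇒ sig = (2; 1,1)
  • {2,3,4}:  v_{2} + v_{3} + v_{4} = v_{0}  ⇒ sig = (3; 1)
  • {2,3,5}:  v_{2} + v_{3} + v_{5} = v_{1}  ⇒ sig = (3; 1)

so the primitive-relation signature multiset is
{ (2; —) ×2,  (2; 1,1),  (3; 1) ×2 }


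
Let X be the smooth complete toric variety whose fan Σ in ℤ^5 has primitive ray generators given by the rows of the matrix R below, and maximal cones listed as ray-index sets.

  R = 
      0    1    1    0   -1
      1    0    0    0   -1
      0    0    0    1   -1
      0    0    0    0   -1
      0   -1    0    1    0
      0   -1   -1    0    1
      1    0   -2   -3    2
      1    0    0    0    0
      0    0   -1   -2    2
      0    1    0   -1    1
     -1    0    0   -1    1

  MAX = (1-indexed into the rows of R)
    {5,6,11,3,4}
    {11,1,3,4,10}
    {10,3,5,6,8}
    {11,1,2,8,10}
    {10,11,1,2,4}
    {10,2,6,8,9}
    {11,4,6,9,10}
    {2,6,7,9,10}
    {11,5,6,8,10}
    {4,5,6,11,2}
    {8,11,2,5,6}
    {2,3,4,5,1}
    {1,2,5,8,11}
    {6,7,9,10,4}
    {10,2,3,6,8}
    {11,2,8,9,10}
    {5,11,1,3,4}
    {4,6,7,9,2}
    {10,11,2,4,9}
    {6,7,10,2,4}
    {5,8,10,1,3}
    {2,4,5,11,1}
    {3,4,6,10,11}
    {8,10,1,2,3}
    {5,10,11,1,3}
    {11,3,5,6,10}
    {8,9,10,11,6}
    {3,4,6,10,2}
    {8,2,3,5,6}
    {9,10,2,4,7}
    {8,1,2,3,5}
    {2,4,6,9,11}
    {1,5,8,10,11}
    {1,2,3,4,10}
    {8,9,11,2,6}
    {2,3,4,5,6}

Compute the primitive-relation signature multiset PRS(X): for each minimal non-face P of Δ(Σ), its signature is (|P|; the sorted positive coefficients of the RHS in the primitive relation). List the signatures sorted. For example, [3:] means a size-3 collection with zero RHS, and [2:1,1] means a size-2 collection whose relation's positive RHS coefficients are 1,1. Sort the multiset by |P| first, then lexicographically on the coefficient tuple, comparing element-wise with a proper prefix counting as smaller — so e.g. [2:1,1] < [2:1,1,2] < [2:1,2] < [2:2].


The 16 primitive collections of Σ (r=11, n=5):

  • {1,6}:  v_{1} + v_{6} = 0 — sig = [2:]
  • {4,8}:  v_{4} + v_{8} = v_{2} — sig = [2:1]
  • {1,9}:  v_{1} + v_{9} = v_{2} + v_{10} + v_{11} — sig = [2:1,1,1]
  • {3,9}:  v_{3} + v_{9} = v_{4} + v_{6} + v_{10} — sig = [2:1,1,1]
  • {5,7}:  v_{5} + v_{7} = v_{2} + v_{6} + v_{9} — sig = [2:1,1,1]
  • {5,9}:  v_{5} + v_{9} = v_{6} + v_{8} + v_{11} — sig = [2:1,1,1]
  • {1,7}:  v_{1} + v_{7} = v_{2} + v_{4} + v_{9} + v_{10} — sig = [2:1,1,1,1]
  • {7,8}:  v_{7} + v_{8} = 2·v_{2} + v_{6} + v_{9} + v_{10} — sig = [2:1,1,1,2]
  • {7,11}:  v_{7} + v_{11} = v_{4} + 2·v_{9} — sig = [2:1,2]
  • {3,7}:  v_{3} + v_{7} = v_{2} + 2·v_{4} + 2·v_{6} + 2·v_{10} — sig = [2:1,2,2,2]
  • {3,8,11}:  v_{3} + v_{8} + v_{11} = 0 — sig = [3:]
  • {4,5,10}:  v_{4} + v_{5} + v_{10} = 0 — sig = [3:]
  • {2,3,11}:  v_{2} + v_{3} + v_{11} = v_{4} — sig = [3:1]
  • {2,5,10}:  v_{2} + v_{5} + v_{10} = v_{8} — sig = [3:1]
  • {2,6,10,11}:  v_{2} + v_{6} + v_{10} + v_{11} = v_{9} — sig = [4:1]
  • {2,4,6,9,10}:  v_{2} + v_{4} + v_{6} + v_{9} + v_{10} = v_{7} — sig = [5:1]

so the primitive-relation signature multiset is
[[2:], [2:1], [2:1,1,1], [2:1,1,1], [2:1,1,1], [2:1,1,1], [2:1,1,1,1], [2:1,1,1,2], [2:1,2], [2:1,2,2,2], [3:], [3:], [3:1], [3:1], [4:1], [5:1]]


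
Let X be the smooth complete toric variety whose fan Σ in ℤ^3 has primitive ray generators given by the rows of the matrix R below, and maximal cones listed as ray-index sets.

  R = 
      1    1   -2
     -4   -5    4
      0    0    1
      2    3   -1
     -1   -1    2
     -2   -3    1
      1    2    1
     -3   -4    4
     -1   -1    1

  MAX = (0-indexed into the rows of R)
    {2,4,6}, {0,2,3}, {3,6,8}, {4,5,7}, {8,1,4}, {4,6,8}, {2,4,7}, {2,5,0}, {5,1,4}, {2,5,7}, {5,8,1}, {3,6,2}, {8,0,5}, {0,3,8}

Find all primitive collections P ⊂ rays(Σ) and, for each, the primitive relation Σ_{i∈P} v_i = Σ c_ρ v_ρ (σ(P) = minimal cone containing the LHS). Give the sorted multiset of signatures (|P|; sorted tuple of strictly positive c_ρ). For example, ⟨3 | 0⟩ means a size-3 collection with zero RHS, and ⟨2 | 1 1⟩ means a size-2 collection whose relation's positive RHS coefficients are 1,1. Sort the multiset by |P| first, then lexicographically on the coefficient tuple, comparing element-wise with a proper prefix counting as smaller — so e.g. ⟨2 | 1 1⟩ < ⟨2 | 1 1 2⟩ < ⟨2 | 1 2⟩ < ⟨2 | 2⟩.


The 17 primitive collections of Σ (r=9, n=3):

  {0,4}:  v_{0} + v_{4} = 0  ⟹  sig = ⟨2 | 0⟩
  {3,5}:  v_{3} + v_{5} = 0  ⟹  sig = ⟨2 | 0⟩
  {0,6}:  v_{0} + v_{6} = v_{3}  ⟹  sig = ⟨2 | 1⟩
  {2,8}:  v_{2} + v_{8} = v_{4}  ⟹  sig = ⟨2 | 1⟩
  {3,4}:  v_{3} + v_{4} = v_{6}  ⟹  sig = ⟨2 | 1⟩
  {5,6}:  v_{5} + v_{6} = v_{4}  ⟹  sig = ⟨2 | 1⟩
  {0,1}:  v_{0} + v_{1} = v_{5} + v_{8}  ⟹  sig = ⟨2 | 1 1⟩
  {0,7}:  v_{0} + v_{7} = v_{2} + v_{5}  ⟹  sig = ⟨2 | 1 1⟩
  {1,3}:  v_{1} + v_{3} = v_{4} + v_{8}  ⟹  sig = ⟨2 | 1 1⟩
  {3,7}:  v_{3} + v_{7} = v_{2} + v_{4}  ⟹  sig = ⟨2 | 1 1⟩
  {1,2}:  v_{1} + v_{2} = 2·v_{4} + v_{5}  ⟹  sig = ⟨2 | 1 2⟩
  {1,6}:  v_{1} + v_{6} = 2·v_{4} + v_{8}  ⟹  sig = ⟨2 | 1 2⟩
  {6,7}:  v_{6} + v_{7} = v_{2} + 2·v_{4}  ⟹  sig = ⟨2 | 1 2⟩
  {7,8}:  v_{7} + v_{8} = 2·v_{4} + v_{5}  ⟹  sig = ⟨2 | 1 2⟩
  {1,7}:  v_{1} + v_{7} = 3·v_{4} + 2·v_{5}  ⟹  sig = ⟨2 | 2 3⟩
  {2,4,5}:  v_{2} + v_{4} + v_{5} = v_{7}  ⟹  sig = ⟨3 | 1⟩
  {4,5,8}:  v_{4} + v_{5} + v_{8} = v_{1}  ⟹  sig = ⟨3 | 1⟩

Sorted signature multiset PRS(X):
{ ⟨2 | 0⟩ ×2,  ⟨2 | 1⟩ ×4,  ⟨2 | 1 1⟩ ×4,  ⟨2 | 1 2⟩ ×4,  ⟨2 | 2 3⟩,  ⟨3 | 1⟩ ×2 }


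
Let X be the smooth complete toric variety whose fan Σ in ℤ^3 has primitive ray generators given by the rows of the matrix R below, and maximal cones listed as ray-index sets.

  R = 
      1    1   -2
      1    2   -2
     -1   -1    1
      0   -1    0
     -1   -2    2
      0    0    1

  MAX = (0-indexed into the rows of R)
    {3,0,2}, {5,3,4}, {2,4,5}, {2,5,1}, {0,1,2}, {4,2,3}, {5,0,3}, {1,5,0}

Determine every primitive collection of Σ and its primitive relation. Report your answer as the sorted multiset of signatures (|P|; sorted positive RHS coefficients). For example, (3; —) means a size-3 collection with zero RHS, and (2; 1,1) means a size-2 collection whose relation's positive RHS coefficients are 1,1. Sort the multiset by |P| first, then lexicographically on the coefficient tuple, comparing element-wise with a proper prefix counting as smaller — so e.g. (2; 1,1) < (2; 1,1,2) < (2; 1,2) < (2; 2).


Σ has 5 primitive collections:

  • {1,4}:  v_{1} + v_{4} = 0  so sig = (2; —)
  • {0,4}:  v_{0} + v_{4} = v_{3}  so sig = (2; 1)
  • {1,3}:  v_{1} + v_{3} = v_{0}  so sig = (2; 1)
  • {0,2,5}:  v_{0} + v_{2} + v_{5} = 0  so sig = (3; —)
  • {2,3,5}:  v_{2} + v_{3} + v_{5} = v_{4}  so sig = (3; 1)

Hence PRS(X_Σ) =
    (2; —)
    (2; 1)
    (2; 1)
    (3; —)
    (3; 1)


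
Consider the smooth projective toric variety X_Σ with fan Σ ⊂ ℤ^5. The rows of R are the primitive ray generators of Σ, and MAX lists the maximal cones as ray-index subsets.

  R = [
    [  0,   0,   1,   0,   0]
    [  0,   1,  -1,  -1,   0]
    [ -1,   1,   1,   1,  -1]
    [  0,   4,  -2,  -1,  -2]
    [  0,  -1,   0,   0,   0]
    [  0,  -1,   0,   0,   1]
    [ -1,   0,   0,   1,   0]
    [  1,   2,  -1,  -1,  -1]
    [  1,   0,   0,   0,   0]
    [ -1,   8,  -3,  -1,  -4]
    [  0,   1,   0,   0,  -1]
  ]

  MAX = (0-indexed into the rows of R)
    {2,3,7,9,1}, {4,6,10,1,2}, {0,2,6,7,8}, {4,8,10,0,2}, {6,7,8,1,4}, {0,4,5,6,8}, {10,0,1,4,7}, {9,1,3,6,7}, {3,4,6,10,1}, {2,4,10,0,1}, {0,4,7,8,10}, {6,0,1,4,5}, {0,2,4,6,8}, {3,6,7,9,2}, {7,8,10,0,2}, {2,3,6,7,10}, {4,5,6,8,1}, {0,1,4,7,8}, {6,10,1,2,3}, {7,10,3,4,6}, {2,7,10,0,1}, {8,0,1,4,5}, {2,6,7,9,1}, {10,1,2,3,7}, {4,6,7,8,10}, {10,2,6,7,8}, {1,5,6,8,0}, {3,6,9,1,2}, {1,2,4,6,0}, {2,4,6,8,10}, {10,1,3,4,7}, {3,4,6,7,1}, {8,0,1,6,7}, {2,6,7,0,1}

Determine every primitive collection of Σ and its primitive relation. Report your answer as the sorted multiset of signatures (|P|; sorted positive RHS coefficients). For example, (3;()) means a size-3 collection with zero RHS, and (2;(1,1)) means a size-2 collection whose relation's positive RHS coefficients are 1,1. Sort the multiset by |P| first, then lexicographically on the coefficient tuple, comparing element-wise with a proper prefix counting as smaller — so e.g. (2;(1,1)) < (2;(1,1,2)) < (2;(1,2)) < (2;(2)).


20 minimal non-faces of Δ(Σ) (on 11 rays):

  P = {5,10}:  v_{5} + v_{10} = 0  ⟹  sig = (2;())
  P = {2,5}:  v_{2} + v_{5} = v_{0} + v_{6}  ⟹  sig = (2;(1,1))
  P = {5,7}:  v_{5} + v_{7} = v_{1} + v_{8}  ⟹  sig = (2;(1,1))
  P = {0,3}:  v_{0} + v_{3} = v_{1} + v_{2} + v_{7}  ⟹  sig = (2;(1,1,1))
  P = {3,5}:  v_{3} + v_{5} = v_{1} + v_{6} + v_{7}  ⟹  sig = (2;(1,1,1))
  P = {4,9}:  v_{4} + v_{9} = v_{1} + v_{3} + v_{6} + 2·v_{10}  ⟹  sig = (2;(1,1,1,2))
  P = {8,9}:  v_{8} + v_{9} = v_{1} + v_{2} + 2·v_{6} + 3·v_{7}  ⟹  sig = (2;(1,1,2,3))
  P = {3,8}:  v_{3} + v_{8} = v_{6} + 2·v_{7}  ⟹  sig = (2;(1,2))
  P = {9,10}:  v_{9} + v_{10} = v_{2} + 2·v_{3}  ⟹  sig = (2;(1,2))
  P = {0,9}:  v_{0} + v_{9} = 2·v_{1} + 2·v_{2} + v_{6} + 2·v_{7}  ⟹  sig = (2;(1,2,2,2))
  P = {5,9}:  v_{5} + v_{9} = 2·v_{1} + v_{2} + 2·v_{6} + 2·v_{7}  ⟹  sig = (2;(1,2,2,2))
  P = {0,6,10}:  v_{0} + v_{6} + v_{10} = v_{2}  ⟹  sig = (3;(1))
  P = {1,8,10}:  v_{1} + v_{8} + v_{10} = v_{7}  ⟹  sig = (3;(1))
  P = {1,2,8}:  v_{1} + v_{2} + v_{8} = v_{0} + v_{6} + v_{7}  ⟹  sig = (3;(1,1,1))
  P = {2,3,4}:  v_{2} + v_{3} + v_{4} = v_{1} + v_{6} + 3·v_{10}  ⟹  sig = (3;(1,1,3))
  P = {2,4,7}:  v_{2} + v_{4} + v_{7} = 2·v_{10}  ⟹  sig = (3;(2))
  P = {0,4,6,7}:  v_{0} + v_{4} + v_{6} + v_{7} = v_{10}  ⟹  sig = (4;(1))
  P = {1,6,7,10}:  v_{1} + v_{6} + v_{7} + v_{10} = v_{3}  ⟹  sig = (4;(1))
  P = {0,1,4,6,8}:  v_{0} + v_{1} + v_{4} + v_{6} + v_{8} = 0  ⟹  sig = (5;())
  P = {1,2,3,6,7}:  v_{1} + v_{2} + v_{3} + v_{6} + v_{7} = v_{9}  ⟹  sig = (5;(1))

Hence PRS(X_Σ) =
[(2;()), (2;(1,1)), (2;(1,1)), (2;(1,1,1)), (2;(1,1,1)), (2;(1,1,1,2)), (2;(1,1,2,3)), (2;(1,2)), (2;(1,2)), (2;(1,2,2,2)), (2;(1,2,2,2)), (3;(1)), (3;(1)), (3;(1,1,1)), (3;(1,1,3)), (3;(2)), (4;(1)), (4;(1)), (5;()), (5;(1))]


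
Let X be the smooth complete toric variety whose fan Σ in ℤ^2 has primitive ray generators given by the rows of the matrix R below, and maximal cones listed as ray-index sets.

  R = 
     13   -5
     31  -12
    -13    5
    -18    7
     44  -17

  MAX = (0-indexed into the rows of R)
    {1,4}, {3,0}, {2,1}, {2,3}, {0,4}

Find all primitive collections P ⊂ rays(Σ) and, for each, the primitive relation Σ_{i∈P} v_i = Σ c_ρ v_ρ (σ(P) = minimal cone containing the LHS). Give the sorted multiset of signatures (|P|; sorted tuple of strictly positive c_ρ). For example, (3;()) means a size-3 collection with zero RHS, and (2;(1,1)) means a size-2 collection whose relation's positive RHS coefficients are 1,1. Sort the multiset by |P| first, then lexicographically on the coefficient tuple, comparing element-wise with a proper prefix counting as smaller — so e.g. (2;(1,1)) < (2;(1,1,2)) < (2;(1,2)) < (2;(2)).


The 5 primitive collections of Σ (r=5, n=2):

  P = {0,2}:  v_{0} + v_{2} = 0  ⟹  sig = (2;())
  P = {0,1}:  v_{0} + v_{1} = v_{4}  ⟹  sig = (2;(1))
  P = {1,3}:  v_{1} + v_{3} = v_{0}  ⟹  sig = (2;(1))
  P = {2,4}:  v_{2} + v_{4} = v_{1}  ⟹  sig = (2;(1))
  P = {3,4}:  v_{3} + v_{4} = 2·v_{0}  ⟹  sig = (2;(2))

Sorted signature multiset PRS(X):
{ (2;()),  (2;(1)) ×3,  (2;(2)) }


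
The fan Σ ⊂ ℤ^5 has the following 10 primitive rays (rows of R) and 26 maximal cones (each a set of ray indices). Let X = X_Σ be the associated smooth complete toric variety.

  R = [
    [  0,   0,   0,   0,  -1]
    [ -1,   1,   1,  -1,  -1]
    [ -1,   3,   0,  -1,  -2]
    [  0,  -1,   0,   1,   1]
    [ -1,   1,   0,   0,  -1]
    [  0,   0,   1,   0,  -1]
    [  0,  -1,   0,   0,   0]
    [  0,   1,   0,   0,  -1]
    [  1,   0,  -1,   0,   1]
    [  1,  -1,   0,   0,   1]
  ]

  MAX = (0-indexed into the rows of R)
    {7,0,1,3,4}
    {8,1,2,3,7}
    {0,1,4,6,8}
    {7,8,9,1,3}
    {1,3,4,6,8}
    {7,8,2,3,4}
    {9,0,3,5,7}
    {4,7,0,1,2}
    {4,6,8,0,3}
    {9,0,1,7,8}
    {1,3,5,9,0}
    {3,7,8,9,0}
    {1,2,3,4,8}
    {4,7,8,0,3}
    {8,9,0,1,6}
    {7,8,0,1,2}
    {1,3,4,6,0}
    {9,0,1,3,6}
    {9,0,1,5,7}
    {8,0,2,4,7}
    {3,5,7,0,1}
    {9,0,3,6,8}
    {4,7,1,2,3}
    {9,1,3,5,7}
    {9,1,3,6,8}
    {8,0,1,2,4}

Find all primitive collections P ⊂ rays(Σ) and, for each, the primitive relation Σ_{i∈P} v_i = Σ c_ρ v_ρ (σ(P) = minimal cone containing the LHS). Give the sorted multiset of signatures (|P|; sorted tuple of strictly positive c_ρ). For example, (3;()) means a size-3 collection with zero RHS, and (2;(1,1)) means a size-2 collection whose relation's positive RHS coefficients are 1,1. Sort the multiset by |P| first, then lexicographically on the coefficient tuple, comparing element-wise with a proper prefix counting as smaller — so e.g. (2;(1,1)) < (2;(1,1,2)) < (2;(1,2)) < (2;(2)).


12 collections generate NE(X_Σ); each relation:

  {4,9}:  v_{4} + v_{9} = 0 ; sig = (2;())
  {6,7}:  v_{6} + v_{7} = v_{0} ; sig = (2;(1))
  {5,8}:  v_{5} + v_{8} = v_{7} + v_{9} ; sig = (2;(1,1))
  {2,9}:  v_{2} + v_{9} = v_{1} + v_{7} + v_{8} ; sig = (2;(1,1,1))
  {2,6}:  v_{2} + v_{6} = v_{0} + v_{1} + v_{4} + v_{8} ; sig = (2;(1,1,1,1))
  {4,5}:  v_{4} + v_{5} = v_{0} + v_{1} + v_{3} + v_{7} ; sig = (2;(1,1,1,1))
  {5,6}:  v_{5} + v_{6} = 2·v_{0} + v_{1} + v_{3} + v_{9} ; sig = (2;(1,1,1,2))
  {2,5}:  v_{2} + v_{5} = v_{1} + 2·v_{7} ; sig = (2;(1,2))
  {0,2,3}:  v_{0} + v_{2} + v_{3} = v_{4} + v_{7} ; sig = (3;(1,1))
  {0,1,3,8}:  v_{0} + v_{1} + v_{3} + v_{8} = 0 ; sig = (4;())
  {1,4,7,8}:  v_{1} + v_{4} + v_{7} + v_{8} = v_{2} ; sig = (4;(1))
  {0,1,3,7,9}:  v_{0} + v_{1} + v_{3} + v_{7} + v_{9} = v_{5} ; sig = (5;(1))

Signatures (|P|; sorted positive RHS coefficients), sorted:
{ (2;()),  (2;(1)),  (2;(1,1)),  (2;(1,1,1)),  (2;(1,1,1,1)) ×2,  (2;(1,1,1,2)),  (2;(1,2)),  (3;(1,1)),  (4;()),  (4;(1)),  (5;(1)) }


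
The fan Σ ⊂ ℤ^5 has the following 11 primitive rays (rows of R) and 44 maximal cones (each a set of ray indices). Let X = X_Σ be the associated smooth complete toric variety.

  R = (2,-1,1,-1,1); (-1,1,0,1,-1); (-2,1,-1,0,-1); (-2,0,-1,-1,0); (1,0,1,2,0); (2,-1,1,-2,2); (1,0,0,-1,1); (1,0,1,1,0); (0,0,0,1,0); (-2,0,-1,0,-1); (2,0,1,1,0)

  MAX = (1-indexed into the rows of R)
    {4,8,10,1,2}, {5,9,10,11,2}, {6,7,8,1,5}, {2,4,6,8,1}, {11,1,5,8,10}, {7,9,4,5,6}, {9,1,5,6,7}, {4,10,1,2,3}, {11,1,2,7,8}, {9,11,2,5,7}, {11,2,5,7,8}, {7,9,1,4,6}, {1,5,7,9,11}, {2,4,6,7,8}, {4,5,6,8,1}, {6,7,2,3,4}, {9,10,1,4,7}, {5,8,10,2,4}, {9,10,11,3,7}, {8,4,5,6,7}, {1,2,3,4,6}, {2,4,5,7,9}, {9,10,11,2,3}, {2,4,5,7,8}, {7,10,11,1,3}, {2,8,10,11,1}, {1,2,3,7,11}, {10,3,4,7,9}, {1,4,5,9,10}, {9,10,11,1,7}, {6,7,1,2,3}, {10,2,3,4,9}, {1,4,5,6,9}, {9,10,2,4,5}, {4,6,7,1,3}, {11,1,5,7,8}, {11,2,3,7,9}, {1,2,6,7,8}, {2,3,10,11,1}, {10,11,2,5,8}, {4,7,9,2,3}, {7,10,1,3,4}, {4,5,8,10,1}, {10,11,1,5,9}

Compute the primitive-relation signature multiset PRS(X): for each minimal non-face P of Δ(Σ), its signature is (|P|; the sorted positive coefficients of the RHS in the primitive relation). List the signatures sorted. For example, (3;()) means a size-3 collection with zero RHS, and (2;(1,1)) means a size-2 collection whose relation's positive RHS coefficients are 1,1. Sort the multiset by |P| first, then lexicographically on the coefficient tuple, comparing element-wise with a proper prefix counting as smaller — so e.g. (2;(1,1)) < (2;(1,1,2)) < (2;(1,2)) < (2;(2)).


The 18 primitive collections of Σ (r=11, n=5):

  P = {4,11}:  v_{4} + v_{11} = 0  ⇒ sig = (2;())
  P = {3,8}:  v_{3} + v_{8} = v_{2}  ⇒ sig = (2;(1))
  P = {8,9}:  v_{8} + v_{9} = v_{5}  ⇒ sig = (2;(1))
  P = {3,5}:  v_{3} + v_{5} = v_{2} + v_{9}  ⇒ sig = (2;(1,1))
  P = {6,10}:  v_{6} + v_{10} = v_{1} + v_{4}  ⇒ sig = (2;(1,1))
  P = {6,11}:  v_{6} + v_{11} = v_{1} + v_{7} + v_{8}  ⇒ sig = (2;(1,1,1))
  P = {1,3,9}:  v_{1} + v_{3} + v_{9} = 0  ⇒ sig = (3;())
  P = {7,8,10}:  v_{7} + v_{8} + v_{10} = 0  ⇒ sig = (3;())
  P = {1,2,9}:  v_{1} + v_{2} + v_{9} = v_{8}  ⇒ sig = (3;(1))
  P = {2,7,10}:  v_{2} + v_{7} + v_{10} = v_{3}  ⇒ sig = (3;(1))
  P = {5,7,10}:  v_{5} + v_{7} + v_{10} = v_{9}  ⇒ sig = (3;(1))
  P = {3,6,9}:  v_{3} + v_{6} + v_{9} = v_{4} + v_{7} + v_{8}  ⇒ sig = (3;(1,1,1))
  P = {2,6,9}:  v_{2} + v_{6} + v_{9} = v_{4} + v_{7} + 2·v_{8}  ⇒ sig = (3;(1,1,2))
  P = {2,5,6}:  v_{2} + v_{5} + v_{6} = v_{4} + v_{7} + 3·v_{8}  ⇒ sig = (3;(1,1,3))
  P = {1,2,5}:  v_{1} + v_{2} + v_{5} = 2·v_{8}  ⇒ sig = (3;(2))
  P = {1,4,7,8}:  v_{1} + v_{4} + v_{7} + v_{8} = v_{6}  ⇒ sig = (4;(1))
  P = {1,2,4,7}:  v_{1} + v_{2} + v_{4} + v_{7} = v_{3} + v_{6}  ⇒ sig = (4;(1,1))
  P = {1,4,5,7}:  v_{1} + v_{4} + v_{5} + v_{7} = v_{6} + v_{9}  ⇒ sig = (4;(1,1))

Signatures (|P|; sorted positive RHS coefficients), sorted:
    |P|=2: 6 collections, coeffs (), (1), (1), (1,1), (1,1), (1,1,1)
    |P|=3: 9 collections, coeffs (), (), (1), (1), (1), (1,1,1), (1,1,2), (1,1,3), (2)
    |P|=4: 3 collections, coeffs (1), (1,1), (1,1)
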